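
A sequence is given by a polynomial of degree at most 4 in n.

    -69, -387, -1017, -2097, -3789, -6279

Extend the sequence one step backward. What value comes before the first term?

First differences: -318, -630, -1080, -1692, -2490
Second differences: -312, -450, -612, -798
Third differences: -138, -162, -186
Fourth differences: -24, -24
The fourth differences are constant at -24.
Work back: -138 + 24 = -114;  -312 + 114 = -198;  -318 + 198 = -120;  -69 + 120 = 51

51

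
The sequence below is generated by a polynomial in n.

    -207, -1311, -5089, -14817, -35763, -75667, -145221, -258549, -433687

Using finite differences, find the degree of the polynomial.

Δ: -1104, -3778, -9728, -20946, -39904, -69554, -113328, -175138
Δ²: -2674, -5950, -11218, -18958, -29650, -43774, -61810
Δ³: -3276, -5268, -7740, -10692, -14124, -18036
Δ⁴: -1992, -2472, -2952, -3432, -3912
Δ⁵: -480, -480, -480, -480
The fifth differences are constant, so the polynomial has degree 5.

5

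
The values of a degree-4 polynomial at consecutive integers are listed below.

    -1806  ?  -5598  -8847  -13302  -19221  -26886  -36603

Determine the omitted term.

-3321

Using the last 6 terms:
Δ: -3249  -4455  -5919  -7665  -9717
Δ²: -1206  -1464  -1746  -2052
Δ³: -258  -282  -306
Δ⁴: -24  -24
Constant fourth difference = -24.
Extend backward: -258 + 24 = -234;  -1206 + 234 = -972;  -3249 + 972 = -2277;  -5598 + 2277 = -3321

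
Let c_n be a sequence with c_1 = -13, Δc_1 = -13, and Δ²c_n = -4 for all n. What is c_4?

-64

Build the table forward from the leading diagonal:
Δ²: -4  -4  -4  -4
Δ: -13  -17  -21  -25
c: -13  -26  -43  -64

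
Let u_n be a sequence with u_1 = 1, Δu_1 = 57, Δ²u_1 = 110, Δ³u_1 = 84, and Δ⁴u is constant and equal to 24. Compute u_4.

Build the table forward from the leading diagonal:
Fourth differences: 24  24  24  24
Third differences: 84  108  132  156
Second differences: 110  194  302  434
First differences: 57  167  361  663
u: 1  58  225  586

586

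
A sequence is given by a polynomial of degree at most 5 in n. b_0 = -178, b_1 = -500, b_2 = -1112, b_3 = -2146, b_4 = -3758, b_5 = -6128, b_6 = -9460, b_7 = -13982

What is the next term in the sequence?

-19946

First differences: -322 , -612 , -1034 , -1612 , -2370 , -3332 , -4522
Second differences: -290 , -422 , -578 , -758 , -962 , -1190
Third differences: -132 , -156 , -180 , -204 , -228
Fourth differences: -24 , -24 , -24 , -24
Constant fourth difference = -24, so extend:
-228 − 24 = -252;  -1190 − 252 = -1442;  -4522 − 1442 = -5964;  -13982 − 5964 = -19946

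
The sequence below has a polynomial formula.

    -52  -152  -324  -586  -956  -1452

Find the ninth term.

-3876

-100, -172, -262, -370, -496
-72, -90, -108, -126
-18, -18, -18
Constant third difference = -18, so extend:
-126 − 18 = -144;  -496 − 144 = -640;  -1452 − 640 = -2092
-144 − 18 = -162;  -640 − 162 = -802;  -2092 − 802 = -2894
-162 − 18 = -180;  -802 − 180 = -982;  -2894 − 982 = -3876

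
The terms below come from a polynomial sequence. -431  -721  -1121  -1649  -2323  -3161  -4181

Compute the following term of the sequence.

-5401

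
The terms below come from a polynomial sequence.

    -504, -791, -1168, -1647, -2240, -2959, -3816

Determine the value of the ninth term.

-5992

Δ: -287  -377  -479  -593  -719  -857
Δ²: -90  -102  -114  -126  -138
Δ³: -12  -12  -12  -12
The third differences are constant (-12).
-138 − 12 = -150;  -857 − 150 = -1007;  -3816 − 1007 = -4823
-150 − 12 = -162;  -1007 − 162 = -1169;  -4823 − 1169 = -5992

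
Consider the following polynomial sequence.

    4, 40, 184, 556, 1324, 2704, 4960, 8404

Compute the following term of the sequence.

Δ: 36, 144, 372, 768, 1380, 2256, 3444
Δ²: 108, 228, 396, 612, 876, 1188
Δ³: 120, 168, 216, 264, 312
Δ⁴: 48, 48, 48, 48
Constant fourth difference = 48, so extend:
312 + 48 = 360;  1188 + 360 = 1548;  3444 + 1548 = 4992;  8404 + 4992 = 13396

13396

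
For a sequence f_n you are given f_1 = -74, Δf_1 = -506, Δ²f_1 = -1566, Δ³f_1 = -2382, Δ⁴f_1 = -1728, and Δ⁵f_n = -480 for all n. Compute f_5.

Build the table forward from the leading diagonal:
D5: -480  -480  -480  -480  -480
D4: -1728  -2208  -2688  -3168  -3648
D3: -2382  -4110  -6318  -9006  -12174
D2: -1566  -3948  -8058  -14376  -23382
D1: -506  -2072  -6020  -14078  -28454
f: -74  -580  -2652  -8672  -22750

-22750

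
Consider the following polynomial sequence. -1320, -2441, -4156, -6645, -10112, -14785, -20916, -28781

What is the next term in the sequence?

Δ: -1121 , -1715 , -2489 , -3467 , -4673 , -6131 , -7865
Δ²: -594 , -774 , -978 , -1206 , -1458 , -1734
Δ³: -180 , -204 , -228 , -252 , -276
Δ⁴: -24 , -24 , -24 , -24
Constant fourth difference = -24, so extend:
-276 − 24 = -300;  -1734 − 300 = -2034;  -7865 − 2034 = -9899;  -28781 − 9899 = -38680

-38680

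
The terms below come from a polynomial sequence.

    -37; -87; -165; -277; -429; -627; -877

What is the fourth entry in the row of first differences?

-152

Δ: -50, -78, -112, -152, -198, -250
Δ²: -28, -34, -40, -46, -52
Δ³: -6, -6, -6, -6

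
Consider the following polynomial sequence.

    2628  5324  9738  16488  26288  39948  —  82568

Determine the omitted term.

Using the first 6 terms:
First differences: 2696  4414  6750  9800  13660
Second differences: 1718  2336  3050  3860
Third differences: 618  714  810
Fourth differences: 96  96
Constant fourth difference = 96.
Extend forward: 810 + 96 = 906;  3860 + 906 = 4766;  13660 + 4766 = 18426;  39948 + 18426 = 58374

58374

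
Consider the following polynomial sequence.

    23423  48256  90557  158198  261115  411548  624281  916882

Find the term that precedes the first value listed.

10010

First differences: 24833  42301  67641  102917  150433  212733  292601
Second differences: 17468  25340  35276  47516  62300  79868
Third differences: 7872  9936  12240  14784  17568
Fourth differences: 2064  2304  2544  2784
Fifth differences: 240  240  240
The fifth differences are constant at 240.
Work back: 2064 − 240 = 1824;  7872 − 1824 = 6048;  17468 − 6048 = 11420;  24833 − 11420 = 13413;  23423 − 13413 = 10010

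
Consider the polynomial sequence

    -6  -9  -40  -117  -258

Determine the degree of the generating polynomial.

First differences: -3, -31, -77, -141
Second differences: -28, -46, -64
Third differences: -18, -18
The third differences are constant, so the polynomial has degree 3.

3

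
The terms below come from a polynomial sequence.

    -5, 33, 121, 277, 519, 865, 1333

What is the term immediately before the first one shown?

D1: 38, 88, 156, 242, 346, 468
D2: 50, 68, 86, 104, 122
D3: 18, 18, 18, 18
The third differences are constant at 18.
Work back: 50 − 18 = 32;  38 − 32 = 6;  -5 − 6 = -11

-11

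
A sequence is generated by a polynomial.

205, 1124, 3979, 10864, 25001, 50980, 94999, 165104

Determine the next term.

271429

Δ: 919 , 2855 , 6885 , 14137 , 25979 , 44019 , 70105
Δ²: 1936 , 4030 , 7252 , 11842 , 18040 , 26086
Δ³: 2094 , 3222 , 4590 , 6198 , 8046
Δ⁴: 1128 , 1368 , 1608 , 1848
Δ⁵: 240 , 240 , 240
The fifth differences are constant (240).
1848 + 240 = 2088;  8046 + 2088 = 10134;  26086 + 10134 = 36220;  70105 + 36220 = 106325;  165104 + 106325 = 271429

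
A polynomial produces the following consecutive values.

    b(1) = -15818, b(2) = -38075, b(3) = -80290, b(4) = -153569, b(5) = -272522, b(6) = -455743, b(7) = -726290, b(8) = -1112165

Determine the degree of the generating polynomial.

5

D1: -22257, -42215, -73279, -118953, -183221, -270547, -385875
D2: -19958, -31064, -45674, -64268, -87326, -115328
D3: -11106, -14610, -18594, -23058, -28002
D4: -3504, -3984, -4464, -4944
D5: -480, -480, -480
The fifth differences are constant, so the polynomial has degree 5.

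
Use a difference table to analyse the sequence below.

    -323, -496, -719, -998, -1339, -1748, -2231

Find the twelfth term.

First differences: -173 , -223 , -279 , -341 , -409 , -483
Second differences: -50 , -56 , -62 , -68 , -74
Third differences: -6 , -6 , -6 , -6
Third differences constant at -6.
-74 − 6 = -80;  -483 − 80 = -563;  -2231 − 563 = -2794
-80 − 6 = -86;  -563 − 86 = -649;  -2794 − 649 = -3443
-86 − 6 = -92;  -649 − 92 = -741;  -3443 − 741 = -4184
-92 − 6 = -98;  -741 − 98 = -839;  -4184 − 839 = -5023
-98 − 6 = -104;  -839 − 104 = -943;  -5023 − 943 = -5966

-5966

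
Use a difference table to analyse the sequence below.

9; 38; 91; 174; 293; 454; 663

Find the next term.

First differences: 29  53  83  119  161  209
Second differences: 24  30  36  42  48
Third differences: 6  6  6  6
The third differences are constant (6).
48 + 6 = 54;  209 + 54 = 263;  663 + 263 = 926

926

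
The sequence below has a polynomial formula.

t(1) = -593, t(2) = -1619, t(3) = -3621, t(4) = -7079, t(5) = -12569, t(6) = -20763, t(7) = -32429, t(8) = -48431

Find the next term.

-69729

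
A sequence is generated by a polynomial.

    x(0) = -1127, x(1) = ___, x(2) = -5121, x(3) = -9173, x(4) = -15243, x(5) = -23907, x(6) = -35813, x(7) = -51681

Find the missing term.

Using the last 6 terms:
First differences: -4052  -6070  -8664  -11906  -15868
Second differences: -2018  -2594  -3242  -3962
Third differences: -576  -648  -720
Fourth differences: -72  -72
Constant fourth difference = -72.
Extend backward: -576 + 72 = -504;  -2018 + 504 = -1514;  -4052 + 1514 = -2538;  -5121 + 2538 = -2583

-2583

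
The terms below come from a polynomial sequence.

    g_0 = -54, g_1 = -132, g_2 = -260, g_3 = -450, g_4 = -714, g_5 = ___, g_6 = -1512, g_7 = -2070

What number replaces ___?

-1064

Using the first 5 terms:
D1: -78, -128, -190, -264
D2: -50, -62, -74
D3: -12, -12
Constant third difference = -12.
Extend forward: -74 − 12 = -86;  -264 − 86 = -350;  -714 − 350 = -1064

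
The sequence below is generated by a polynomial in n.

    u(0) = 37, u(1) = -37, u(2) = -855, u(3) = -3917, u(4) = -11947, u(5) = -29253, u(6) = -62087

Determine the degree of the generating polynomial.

5

-74, -818, -3062, -8030, -17306, -32834
-744, -2244, -4968, -9276, -15528
-1500, -2724, -4308, -6252
-1224, -1584, -1944
-360, -360
The fifth differences are constant, so the polynomial has degree 5.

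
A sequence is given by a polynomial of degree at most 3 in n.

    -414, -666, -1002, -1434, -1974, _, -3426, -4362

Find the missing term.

Using the first 5 terms:
Δ: -252  -336  -432  -540
Δ²: -84  -96  -108
Δ³: -12  -12
Constant third difference = -12.
Extend forward: -108 − 12 = -120;  -540 − 120 = -660;  -1974 − 660 = -2634

-2634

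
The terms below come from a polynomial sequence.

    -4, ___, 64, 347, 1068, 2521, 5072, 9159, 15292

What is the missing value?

Using the last 7 terms:
D1: 283, 721, 1453, 2551, 4087, 6133
D2: 438, 732, 1098, 1536, 2046
D3: 294, 366, 438, 510
D4: 72, 72, 72
Constant fourth difference = 72.
Extend backward: 294 − 72 = 222;  438 − 222 = 216;  283 − 216 = 67;  64 − 67 = -3

-3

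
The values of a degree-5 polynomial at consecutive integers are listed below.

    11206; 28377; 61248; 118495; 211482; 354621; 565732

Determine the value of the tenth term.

D1: 17171, 32871, 57247, 92987, 143139, 211111
D2: 15700, 24376, 35740, 50152, 67972
D3: 8676, 11364, 14412, 17820
D4: 2688, 3048, 3408
D5: 360, 360
Constant fifth difference = 360, so extend:
3408 + 360 = 3768;  17820 + 3768 = 21588;  67972 + 21588 = 89560;  211111 + 89560 = 300671;  565732 + 300671 = 866403
3768 + 360 = 4128;  21588 + 4128 = 25716;  89560 + 25716 = 115276;  300671 + 115276 = 415947;  866403 + 415947 = 1282350
4128 + 360 = 4488;  25716 + 4488 = 30204;  115276 + 30204 = 145480;  415947 + 145480 = 561427;  1282350 + 561427 = 1843777

1843777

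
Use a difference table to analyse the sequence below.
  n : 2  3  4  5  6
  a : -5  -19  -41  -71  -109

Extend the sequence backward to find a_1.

Δ: -14  -22  -30  -38
Δ²: -8  -8  -8
The second differences are constant at -8.
Work back: -14 + 8 = -6;  -5 + 6 = 1

1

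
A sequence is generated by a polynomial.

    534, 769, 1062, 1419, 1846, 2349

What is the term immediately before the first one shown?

235, 293, 357, 427, 503
58, 64, 70, 76
6, 6, 6
The third differences are constant at 6.
Work back: 58 − 6 = 52;  235 − 52 = 183;  534 − 183 = 351

351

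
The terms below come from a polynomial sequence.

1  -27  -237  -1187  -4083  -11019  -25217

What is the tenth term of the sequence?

Δ: -28  -210  -950  -2896  -6936  -14198
Δ²: -182  -740  -1946  -4040  -7262
Δ³: -558  -1206  -2094  -3222
Δ⁴: -648  -888  -1128
Δ⁵: -240  -240
Fifth differences constant at -240.
-1128 − 240 = -1368;  -3222 − 1368 = -4590;  -7262 − 4590 = -11852;  -14198 − 11852 = -26050;  -25217 − 26050 = -51267
-1368 − 240 = -1608;  -4590 − 1608 = -6198;  -11852 − 6198 = -18050;  -26050 − 18050 = -44100;  -51267 − 44100 = -95367
-1608 − 240 = -1848;  -6198 − 1848 = -8046;  -18050 − 8046 = -26096;  -44100 − 26096 = -70196;  -95367 − 70196 = -165563

-165563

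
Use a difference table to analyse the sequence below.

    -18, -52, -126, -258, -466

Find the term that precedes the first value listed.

-6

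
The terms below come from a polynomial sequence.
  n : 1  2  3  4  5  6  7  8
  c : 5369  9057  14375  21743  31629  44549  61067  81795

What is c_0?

2939

Δ: 3688, 5318, 7368, 9886, 12920, 16518, 20728
Δ²: 1630, 2050, 2518, 3034, 3598, 4210
Δ³: 420, 468, 516, 564, 612
Δ⁴: 48, 48, 48, 48
The fourth differences are constant at 48.
Work back: 420 − 48 = 372;  1630 − 372 = 1258;  3688 − 1258 = 2430;  5369 − 2430 = 2939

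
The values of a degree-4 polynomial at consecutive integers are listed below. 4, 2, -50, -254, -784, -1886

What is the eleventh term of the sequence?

Δ: -2 , -52 , -204 , -530 , -1102
Δ²: -50 , -152 , -326 , -572
Δ³: -102 , -174 , -246
Δ⁴: -72 , -72
Constant fourth difference = -72, so extend:
-246 − 72 = -318;  -572 − 318 = -890;  -1102 − 890 = -1992;  -1886 − 1992 = -3878
-318 − 72 = -390;  -890 − 390 = -1280;  -1992 − 1280 = -3272;  -3878 − 3272 = -7150
-390 − 72 = -462;  -1280 − 462 = -1742;  -3272 − 1742 = -5014;  -7150 − 5014 = -12164
-462 − 72 = -534;  -1742 − 534 = -2276;  -5014 − 2276 = -7290;  -12164 − 7290 = -19454
-534 − 72 = -606;  -2276 − 606 = -2882;  -7290 − 2882 = -10172;  -19454 − 10172 = -29626

-29626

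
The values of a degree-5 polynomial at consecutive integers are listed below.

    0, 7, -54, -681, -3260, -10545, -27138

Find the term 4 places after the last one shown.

-370190

Δ: 7 , -61 , -627 , -2579 , -7285 , -16593
Δ²: -68 , -566 , -1952 , -4706 , -9308
Δ³: -498 , -1386 , -2754 , -4602
Δ⁴: -888 , -1368 , -1848
Δ⁵: -480 , -480
Fifth differences constant at -480.
-1848 − 480 = -2328;  -4602 − 2328 = -6930;  -9308 − 6930 = -16238;  -16593 − 16238 = -32831;  -27138 − 32831 = -59969
-2328 − 480 = -2808;  -6930 − 2808 = -9738;  -16238 − 9738 = -25976;  -32831 − 25976 = -58807;  -59969 − 58807 = -118776
-2808 − 480 = -3288;  -9738 − 3288 = -13026;  -25976 − 13026 = -39002;  -58807 − 39002 = -97809;  -118776 − 97809 = -216585
-3288 − 480 = -3768;  -13026 − 3768 = -16794;  -39002 − 16794 = -55796;  -97809 − 55796 = -153605;  -216585 − 153605 = -370190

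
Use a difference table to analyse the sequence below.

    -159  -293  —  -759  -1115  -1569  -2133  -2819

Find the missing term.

Using the last 5 terms:
-356, -454, -564, -686
-98, -110, -122
-12, -12
Constant third difference = -12.
Extend backward: -98 + 12 = -86;  -356 + 86 = -270;  -759 + 270 = -489

-489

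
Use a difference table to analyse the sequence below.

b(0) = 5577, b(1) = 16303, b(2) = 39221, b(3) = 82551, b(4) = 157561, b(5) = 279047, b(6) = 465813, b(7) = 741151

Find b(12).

D1: 10726 , 22918 , 43330 , 75010 , 121486 , 186766 , 275338
D2: 12192 , 20412 , 31680 , 46476 , 65280 , 88572
D3: 8220 , 11268 , 14796 , 18804 , 23292
D4: 3048 , 3528 , 4008 , 4488
D5: 480 , 480 , 480
Constant fifth difference = 480, so extend:
4488 + 480 = 4968;  23292 + 4968 = 28260;  88572 + 28260 = 116832;  275338 + 116832 = 392170;  741151 + 392170 = 1133321
4968 + 480 = 5448;  28260 + 5448 = 33708;  116832 + 33708 = 150540;  392170 + 150540 = 542710;  1133321 + 542710 = 1676031
5448 + 480 = 5928;  33708 + 5928 = 39636;  150540 + 39636 = 190176;  542710 + 190176 = 732886;  1676031 + 732886 = 2408917
5928 + 480 = 6408;  39636 + 6408 = 46044;  190176 + 46044 = 236220;  732886 + 236220 = 969106;  2408917 + 969106 = 3378023
6408 + 480 = 6888;  46044 + 6888 = 52932;  236220 + 52932 = 289152;  969106 + 289152 = 1258258;  3378023 + 1258258 = 4636281

4636281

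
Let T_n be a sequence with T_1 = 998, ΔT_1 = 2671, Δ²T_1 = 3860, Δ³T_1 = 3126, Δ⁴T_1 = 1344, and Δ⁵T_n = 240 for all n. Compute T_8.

Build the table forward from the leading diagonal:
D5: 240, 240, 240, 240, 240, 240, 240, 240
D4: 1344, 1584, 1824, 2064, 2304, 2544, 2784, 3024
D3: 3126, 4470, 6054, 7878, 9942, 12246, 14790, 17574
D2: 3860, 6986, 11456, 17510, 25388, 35330, 47576, 62366
D1: 2671, 6531, 13517, 24973, 42483, 67871, 103201, 150777
T: 998, 3669, 10200, 23717, 48690, 91173, 159044, 262245

262245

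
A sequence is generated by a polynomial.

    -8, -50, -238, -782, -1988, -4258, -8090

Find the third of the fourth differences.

-96

First differences: -42, -188, -544, -1206, -2270, -3832
Second differences: -146, -356, -662, -1064, -1562
Third differences: -210, -306, -402, -498
Fourth differences: -96, -96, -96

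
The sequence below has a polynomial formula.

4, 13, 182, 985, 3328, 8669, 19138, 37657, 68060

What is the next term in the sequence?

115213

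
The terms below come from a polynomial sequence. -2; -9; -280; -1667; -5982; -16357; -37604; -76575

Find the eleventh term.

-406512

First differences: -7 , -271 , -1387 , -4315 , -10375 , -21247 , -38971
Second differences: -264 , -1116 , -2928 , -6060 , -10872 , -17724
Third differences: -852 , -1812 , -3132 , -4812 , -6852
Fourth differences: -960 , -1320 , -1680 , -2040
Fifth differences: -360 , -360 , -360
Constant fifth difference = -360, so extend:
-2040 − 360 = -2400;  -6852 − 2400 = -9252;  -17724 − 9252 = -26976;  -38971 − 26976 = -65947;  -76575 − 65947 = -142522
-2400 − 360 = -2760;  -9252 − 2760 = -12012;  -26976 − 12012 = -38988;  -65947 − 38988 = -104935;  -142522 − 104935 = -247457
-2760 − 360 = -3120;  -12012 − 3120 = -15132;  -38988 − 15132 = -54120;  -104935 − 54120 = -159055;  -247457 − 159055 = -406512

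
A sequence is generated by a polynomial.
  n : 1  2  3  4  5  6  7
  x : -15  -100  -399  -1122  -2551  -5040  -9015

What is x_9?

-23487

Δ: -85, -299, -723, -1429, -2489, -3975
Δ²: -214, -424, -706, -1060, -1486
Δ³: -210, -282, -354, -426
Δ⁴: -72, -72, -72
The fourth differences are constant (-72).
-426 − 72 = -498;  -1486 − 498 = -1984;  -3975 − 1984 = -5959;  -9015 − 5959 = -14974
-498 − 72 = -570;  -1984 − 570 = -2554;  -5959 − 2554 = -8513;  -14974 − 8513 = -23487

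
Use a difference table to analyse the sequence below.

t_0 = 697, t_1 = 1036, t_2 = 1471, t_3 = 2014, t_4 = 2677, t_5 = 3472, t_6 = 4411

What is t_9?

8212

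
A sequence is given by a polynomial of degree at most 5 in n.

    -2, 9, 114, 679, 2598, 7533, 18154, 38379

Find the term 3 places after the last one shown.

219618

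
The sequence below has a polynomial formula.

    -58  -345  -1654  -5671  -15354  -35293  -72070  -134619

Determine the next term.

Δ: -287, -1309, -4017, -9683, -19939, -36777, -62549
Δ²: -1022, -2708, -5666, -10256, -16838, -25772
Δ³: -1686, -2958, -4590, -6582, -8934
Δ⁴: -1272, -1632, -1992, -2352
Δ⁵: -360, -360, -360
Fifth differences constant at -360.
-2352 − 360 = -2712;  -8934 − 2712 = -11646;  -25772 − 11646 = -37418;  -62549 − 37418 = -99967;  -134619 − 99967 = -234586

-234586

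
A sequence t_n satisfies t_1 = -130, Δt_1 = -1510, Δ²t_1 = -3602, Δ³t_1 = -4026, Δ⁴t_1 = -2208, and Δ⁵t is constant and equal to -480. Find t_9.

Build the table forward from the leading diagonal:
D5: -480  -480  -480  -480  -480  -480  -480  -480  -480
D4: -2208  -2688  -3168  -3648  -4128  -4608  -5088  -5568  -6048
D3: -4026  -6234  -8922  -12090  -15738  -19866  -24474  -29562  -35130
D2: -3602  -7628  -13862  -22784  -34874  -50612  -70478  -94952  -124514
D1: -1510  -5112  -12740  -26602  -49386  -84260  -134872  -205350  -300302
t: -130  -1640  -6752  -19492  -46094  -95480  -179740  -314612  -519962

-519962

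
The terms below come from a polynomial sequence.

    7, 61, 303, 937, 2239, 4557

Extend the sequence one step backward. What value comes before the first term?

9

First differences: 54  242  634  1302  2318
Second differences: 188  392  668  1016
Third differences: 204  276  348
Fourth differences: 72  72
The fourth differences are constant at 72.
Work back: 204 − 72 = 132;  188 − 132 = 56;  54 − 56 = -2;  7 + 2 = 9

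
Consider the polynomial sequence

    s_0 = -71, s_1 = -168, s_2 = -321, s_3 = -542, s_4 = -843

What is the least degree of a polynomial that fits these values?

3

First differences: -97, -153, -221, -301
Second differences: -56, -68, -80
Third differences: -12, -12
The third differences are constant, so the polynomial has degree 3.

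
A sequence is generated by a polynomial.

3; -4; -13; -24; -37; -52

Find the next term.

-69

First differences: -7  -9  -11  -13  -15
Second differences: -2  -2  -2  -2
Constant second difference = -2, so extend:
-15 − 2 = -17;  -52 − 17 = -69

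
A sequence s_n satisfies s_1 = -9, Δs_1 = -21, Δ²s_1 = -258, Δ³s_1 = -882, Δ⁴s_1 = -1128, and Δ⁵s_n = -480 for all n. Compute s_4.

Build the table forward from the leading diagonal:
Fifth differences: -480, -480, -480, -480
Fourth differences: -1128, -1608, -2088, -2568
Third differences: -882, -2010, -3618, -5706
Second differences: -258, -1140, -3150, -6768
First differences: -21, -279, -1419, -4569
s: -9, -30, -309, -1728

-1728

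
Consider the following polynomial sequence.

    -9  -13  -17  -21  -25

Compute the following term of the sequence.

-29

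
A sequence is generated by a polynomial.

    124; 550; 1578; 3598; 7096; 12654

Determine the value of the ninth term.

48948

D1: 426 , 1028 , 2020 , 3498 , 5558
D2: 602 , 992 , 1478 , 2060
D3: 390 , 486 , 582
D4: 96 , 96
Constant fourth difference = 96, so extend:
582 + 96 = 678;  2060 + 678 = 2738;  5558 + 2738 = 8296;  12654 + 8296 = 20950
678 + 96 = 774;  2738 + 774 = 3512;  8296 + 3512 = 11808;  20950 + 11808 = 32758
774 + 96 = 870;  3512 + 870 = 4382;  11808 + 4382 = 16190;  32758 + 16190 = 48948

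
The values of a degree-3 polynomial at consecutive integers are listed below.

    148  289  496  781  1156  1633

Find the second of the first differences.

D1: 141, 207, 285, 375, 477
D2: 66, 78, 90, 102
D3: 12, 12, 12

207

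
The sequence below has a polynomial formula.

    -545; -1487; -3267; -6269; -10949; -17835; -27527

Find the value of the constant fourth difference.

-72

D1: -942, -1780, -3002, -4680, -6886, -9692
D2: -838, -1222, -1678, -2206, -2806
D3: -384, -456, -528, -600
D4: -72, -72, -72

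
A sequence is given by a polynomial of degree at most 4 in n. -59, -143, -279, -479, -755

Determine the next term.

-84, -136, -200, -276
-52, -64, -76
-12, -12
Constant third difference = -12, so extend:
-76 − 12 = -88;  -276 − 88 = -364;  -755 − 364 = -1119

-1119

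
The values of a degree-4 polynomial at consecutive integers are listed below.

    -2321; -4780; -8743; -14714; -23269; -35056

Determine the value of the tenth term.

D1: -2459  -3963  -5971  -8555  -11787
D2: -1504  -2008  -2584  -3232
D3: -504  -576  -648
D4: -72  -72
Constant fourth difference = -72, so extend:
-648 − 72 = -720;  -3232 − 720 = -3952;  -11787 − 3952 = -15739;  -35056 − 15739 = -50795
-720 − 72 = -792;  -3952 − 792 = -4744;  -15739 − 4744 = -20483;  -50795 − 20483 = -71278
-792 − 72 = -864;  -4744 − 864 = -5608;  -20483 − 5608 = -26091;  -71278 − 26091 = -97369
-864 − 72 = -936;  -5608 − 936 = -6544;  -26091 − 6544 = -32635;  -97369 − 32635 = -130004

-130004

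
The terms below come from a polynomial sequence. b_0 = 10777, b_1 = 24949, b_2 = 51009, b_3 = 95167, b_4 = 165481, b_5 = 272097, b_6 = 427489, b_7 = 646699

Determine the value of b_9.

Δ: 14172, 26060, 44158, 70314, 106616, 155392, 219210
Δ²: 11888, 18098, 26156, 36302, 48776, 63818
Δ³: 6210, 8058, 10146, 12474, 15042
Δ⁴: 1848, 2088, 2328, 2568
Δ⁵: 240, 240, 240
The fifth differences are constant (240).
2568 + 240 = 2808;  15042 + 2808 = 17850;  63818 + 17850 = 81668;  219210 + 81668 = 300878;  646699 + 300878 = 947577
2808 + 240 = 3048;  17850 + 3048 = 20898;  81668 + 20898 = 102566;  300878 + 102566 = 403444;  947577 + 403444 = 1351021

1351021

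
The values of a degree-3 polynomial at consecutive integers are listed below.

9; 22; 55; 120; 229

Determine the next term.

394

13 , 33 , 65 , 109
20 , 32 , 44
12 , 12
The third differences are constant (12).
44 + 12 = 56;  109 + 56 = 165;  229 + 165 = 394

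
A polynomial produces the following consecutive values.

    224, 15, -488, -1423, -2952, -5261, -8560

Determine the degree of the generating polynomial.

First differences: -209, -503, -935, -1529, -2309, -3299
Second differences: -294, -432, -594, -780, -990
Third differences: -138, -162, -186, -210
Fourth differences: -24, -24, -24
The fourth differences are constant, so the polynomial has degree 4.

4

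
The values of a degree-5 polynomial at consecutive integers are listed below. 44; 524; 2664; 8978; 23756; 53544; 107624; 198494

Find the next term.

First differences: 480 , 2140 , 6314 , 14778 , 29788 , 54080 , 90870
Second differences: 1660 , 4174 , 8464 , 15010 , 24292 , 36790
Third differences: 2514 , 4290 , 6546 , 9282 , 12498
Fourth differences: 1776 , 2256 , 2736 , 3216
Fifth differences: 480 , 480 , 480
Fifth differences constant at 480.
3216 + 480 = 3696;  12498 + 3696 = 16194;  36790 + 16194 = 52984;  90870 + 52984 = 143854;  198494 + 143854 = 342348

342348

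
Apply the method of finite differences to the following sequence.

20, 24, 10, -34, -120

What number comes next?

-260

Δ: 4  -14  -44  -86
Δ²: -18  -30  -42
Δ³: -12  -12
Third differences constant at -12.
-42 − 12 = -54;  -86 − 54 = -140;  -120 − 140 = -260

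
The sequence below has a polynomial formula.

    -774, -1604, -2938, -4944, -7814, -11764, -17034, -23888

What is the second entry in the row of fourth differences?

First differences: -830, -1334, -2006, -2870, -3950, -5270, -6854
Second differences: -504, -672, -864, -1080, -1320, -1584
Third differences: -168, -192, -216, -240, -264
Fourth differences: -24, -24, -24, -24

-24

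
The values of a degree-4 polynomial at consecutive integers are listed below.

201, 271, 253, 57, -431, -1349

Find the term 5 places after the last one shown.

-18899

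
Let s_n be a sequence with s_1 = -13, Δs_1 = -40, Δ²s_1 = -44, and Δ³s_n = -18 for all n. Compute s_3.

-137

Build the table forward from the leading diagonal:
Third differences: -18  -18  -18
Second differences: -44  -62  -80
First differences: -40  -84  -146
s: -13  -53  -137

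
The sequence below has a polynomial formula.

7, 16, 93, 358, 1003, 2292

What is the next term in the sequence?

4561

9, 77, 265, 645, 1289
68, 188, 380, 644
120, 192, 264
72, 72
Constant fourth difference = 72, so extend:
264 + 72 = 336;  644 + 336 = 980;  1289 + 980 = 2269;  2292 + 2269 = 4561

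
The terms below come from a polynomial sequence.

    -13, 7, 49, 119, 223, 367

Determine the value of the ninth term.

First differences: 20 , 42 , 70 , 104 , 144
Second differences: 22 , 28 , 34 , 40
Third differences: 6 , 6 , 6
The third differences are constant (6).
40 + 6 = 46;  144 + 46 = 190;  367 + 190 = 557
46 + 6 = 52;  190 + 52 = 242;  557 + 242 = 799
52 + 6 = 58;  242 + 58 = 300;  799 + 300 = 1099

1099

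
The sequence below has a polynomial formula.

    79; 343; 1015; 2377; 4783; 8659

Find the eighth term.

D1: 264  672  1362  2406  3876
D2: 408  690  1044  1470
D3: 282  354  426
D4: 72  72
Fourth differences constant at 72.
426 + 72 = 498;  1470 + 498 = 1968;  3876 + 1968 = 5844;  8659 + 5844 = 14503
498 + 72 = 570;  1968 + 570 = 2538;  5844 + 2538 = 8382;  14503 + 8382 = 22885

22885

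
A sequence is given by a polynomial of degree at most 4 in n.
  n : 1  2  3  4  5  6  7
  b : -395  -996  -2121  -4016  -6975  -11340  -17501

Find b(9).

-37011

-601, -1125, -1895, -2959, -4365, -6161
-524, -770, -1064, -1406, -1796
-246, -294, -342, -390
-48, -48, -48
Fourth differences constant at -48.
-390 − 48 = -438;  -1796 − 438 = -2234;  -6161 − 2234 = -8395;  -17501 − 8395 = -25896
-438 − 48 = -486;  -2234 − 486 = -2720;  -8395 − 2720 = -11115;  -25896 − 11115 = -37011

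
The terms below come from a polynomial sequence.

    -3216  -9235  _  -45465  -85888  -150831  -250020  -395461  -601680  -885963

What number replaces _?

Using the last 7 terms:
-40423  -64943  -99189  -145441  -206219  -284283
-24520  -34246  -46252  -60778  -78064
-9726  -12006  -14526  -17286
-2280  -2520  -2760
-240  -240
Constant fifth difference = -240.
Extend backward: -2280 + 240 = -2040;  -9726 + 2040 = -7686;  -24520 + 7686 = -16834;  -40423 + 16834 = -23589;  -45465 + 23589 = -21876

-21876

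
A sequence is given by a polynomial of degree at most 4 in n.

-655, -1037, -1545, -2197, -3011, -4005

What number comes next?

-5197

Δ: -382  -508  -652  -814  -994
Δ²: -126  -144  -162  -180
Δ³: -18  -18  -18
Third differences constant at -18.
-180 − 18 = -198;  -994 − 198 = -1192;  -4005 − 1192 = -5197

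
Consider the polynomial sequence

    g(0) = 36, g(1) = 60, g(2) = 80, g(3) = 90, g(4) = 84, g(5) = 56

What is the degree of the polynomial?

3

Δ: 24, 20, 10, -6, -28
Δ²: -4, -10, -16, -22
Δ³: -6, -6, -6
The third differences are constant, so the polynomial has degree 3.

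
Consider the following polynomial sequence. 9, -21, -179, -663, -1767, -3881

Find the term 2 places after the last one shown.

D1: -30, -158, -484, -1104, -2114
D2: -128, -326, -620, -1010
D3: -198, -294, -390
D4: -96, -96
Fourth differences constant at -96.
-390 − 96 = -486;  -1010 − 486 = -1496;  -2114 − 1496 = -3610;  -3881 − 3610 = -7491
-486 − 96 = -582;  -1496 − 582 = -2078;  -3610 − 2078 = -5688;  -7491 − 5688 = -13179

-13179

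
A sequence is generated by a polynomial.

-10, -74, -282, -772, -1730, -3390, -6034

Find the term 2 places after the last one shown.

-64, -208, -490, -958, -1660, -2644
-144, -282, -468, -702, -984
-138, -186, -234, -282
-48, -48, -48
The fourth differences are constant (-48).
-282 − 48 = -330;  -984 − 330 = -1314;  -2644 − 1314 = -3958;  -6034 − 3958 = -9992
-330 − 48 = -378;  -1314 − 378 = -1692;  -3958 − 1692 = -5650;  -9992 − 5650 = -15642

-15642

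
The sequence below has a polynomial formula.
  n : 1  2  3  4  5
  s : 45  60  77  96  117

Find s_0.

32

15  17  19  21
2  2  2
The second differences are constant at 2.
Work back: 15 − 2 = 13;  45 − 13 = 32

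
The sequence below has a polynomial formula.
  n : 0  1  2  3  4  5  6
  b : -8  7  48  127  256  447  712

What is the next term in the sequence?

Δ: 15, 41, 79, 129, 191, 265
Δ²: 26, 38, 50, 62, 74
Δ³: 12, 12, 12, 12
Constant third difference = 12, so extend:
74 + 12 = 86;  265 + 86 = 351;  712 + 351 = 1063

1063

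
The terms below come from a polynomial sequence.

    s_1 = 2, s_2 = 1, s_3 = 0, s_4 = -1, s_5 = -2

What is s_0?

Δ: -1, -1, -1, -1
The first differences are constant at -1.
Work back: 2 + 1 = 3

3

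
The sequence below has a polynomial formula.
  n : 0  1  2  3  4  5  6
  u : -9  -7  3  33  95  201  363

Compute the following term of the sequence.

D1: 2, 10, 30, 62, 106, 162
D2: 8, 20, 32, 44, 56
D3: 12, 12, 12, 12
The third differences are constant (12).
56 + 12 = 68;  162 + 68 = 230;  363 + 230 = 593

593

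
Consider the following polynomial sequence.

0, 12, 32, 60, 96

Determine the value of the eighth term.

D1: 12, 20, 28, 36
D2: 8, 8, 8
Constant second difference = 8, so extend:
36 + 8 = 44;  96 + 44 = 140
44 + 8 = 52;  140 + 52 = 192
52 + 8 = 60;  192 + 60 = 252

252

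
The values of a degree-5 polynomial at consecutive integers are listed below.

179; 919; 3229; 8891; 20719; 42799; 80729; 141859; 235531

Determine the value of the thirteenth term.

1205639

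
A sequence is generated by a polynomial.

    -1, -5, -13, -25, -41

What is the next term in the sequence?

Δ: -4 , -8 , -12 , -16
Δ²: -4 , -4 , -4
Constant second difference = -4, so extend:
-16 − 4 = -20;  -41 − 20 = -61

-61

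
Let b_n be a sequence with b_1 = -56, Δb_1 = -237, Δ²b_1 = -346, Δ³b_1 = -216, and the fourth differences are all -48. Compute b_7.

-11708

Build the table forward from the leading diagonal:
D4: -48  -48  -48  -48  -48  -48  -48
D3: -216  -264  -312  -360  -408  -456  -504
D2: -346  -562  -826  -1138  -1498  -1906  -2362
D1: -237  -583  -1145  -1971  -3109  -4607  -6513
b: -56  -293  -876  -2021  -3992  -7101  -11708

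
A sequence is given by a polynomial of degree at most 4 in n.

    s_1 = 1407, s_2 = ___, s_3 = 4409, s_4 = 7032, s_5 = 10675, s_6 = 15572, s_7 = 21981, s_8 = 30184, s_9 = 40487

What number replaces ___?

2596

Using the last 7 terms:
First differences: 2623, 3643, 4897, 6409, 8203, 10303
Second differences: 1020, 1254, 1512, 1794, 2100
Third differences: 234, 258, 282, 306
Fourth differences: 24, 24, 24
Constant fourth difference = 24.
Extend backward: 234 − 24 = 210;  1020 − 210 = 810;  2623 − 810 = 1813;  4409 − 1813 = 2596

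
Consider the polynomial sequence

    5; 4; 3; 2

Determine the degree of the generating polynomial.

1

-1, -1, -1
The first differences are constant, so the polynomial has degree 1.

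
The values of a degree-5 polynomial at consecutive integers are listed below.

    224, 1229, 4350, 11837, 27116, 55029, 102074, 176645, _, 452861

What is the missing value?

289272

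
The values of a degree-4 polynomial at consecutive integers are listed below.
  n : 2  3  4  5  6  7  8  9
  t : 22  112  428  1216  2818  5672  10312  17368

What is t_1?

8

First differences: 90  316  788  1602  2854  4640  7056
Second differences: 226  472  814  1252  1786  2416
Third differences: 246  342  438  534  630
Fourth differences: 96  96  96  96
The fourth differences are constant at 96.
Work back: 246 − 96 = 150;  226 − 150 = 76;  90 − 76 = 14;  22 − 14 = 8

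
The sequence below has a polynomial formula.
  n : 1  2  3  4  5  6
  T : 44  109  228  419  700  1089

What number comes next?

1604

First differences: 65, 119, 191, 281, 389
Second differences: 54, 72, 90, 108
Third differences: 18, 18, 18
The third differences are constant (18).
108 + 18 = 126;  389 + 126 = 515;  1089 + 515 = 1604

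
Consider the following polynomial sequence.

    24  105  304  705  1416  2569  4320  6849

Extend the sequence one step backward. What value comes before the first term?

1

81  199  401  711  1153  1751  2529
118  202  310  442  598  778
84  108  132  156  180
24  24  24  24
The fourth differences are constant at 24.
Work back: 84 − 24 = 60;  118 − 60 = 58;  81 − 58 = 23;  24 − 23 = 1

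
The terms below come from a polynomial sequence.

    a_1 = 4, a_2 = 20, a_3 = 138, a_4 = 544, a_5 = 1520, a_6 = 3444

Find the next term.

First differences: 16, 118, 406, 976, 1924
Second differences: 102, 288, 570, 948
Third differences: 186, 282, 378
Fourth differences: 96, 96
Constant fourth difference = 96, so extend:
378 + 96 = 474;  948 + 474 = 1422;  1924 + 1422 = 3346;  3444 + 3346 = 6790

6790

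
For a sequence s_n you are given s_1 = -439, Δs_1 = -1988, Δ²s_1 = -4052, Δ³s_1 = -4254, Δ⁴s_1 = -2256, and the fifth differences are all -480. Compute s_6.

Build the table forward from the leading diagonal:
Fifth differences: -480, -480, -480, -480, -480, -480
Fourth differences: -2256, -2736, -3216, -3696, -4176, -4656
Third differences: -4254, -6510, -9246, -12462, -16158, -20334
Second differences: -4052, -8306, -14816, -24062, -36524, -52682
First differences: -1988, -6040, -14346, -29162, -53224, -89748
s: -439, -2427, -8467, -22813, -51975, -105199

-105199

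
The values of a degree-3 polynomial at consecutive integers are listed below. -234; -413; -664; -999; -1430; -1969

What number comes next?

Δ: -179 , -251 , -335 , -431 , -539
Δ²: -72 , -84 , -96 , -108
Δ³: -12 , -12 , -12
Third differences constant at -12.
-108 − 12 = -120;  -539 − 120 = -659;  -1969 − 659 = -2628

-2628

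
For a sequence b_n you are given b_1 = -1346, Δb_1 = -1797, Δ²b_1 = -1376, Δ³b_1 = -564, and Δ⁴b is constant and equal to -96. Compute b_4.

-11429

Build the table forward from the leading diagonal:
D4: -96, -96, -96, -96
D3: -564, -660, -756, -852
D2: -1376, -1940, -2600, -3356
D1: -1797, -3173, -5113, -7713
b: -1346, -3143, -6316, -11429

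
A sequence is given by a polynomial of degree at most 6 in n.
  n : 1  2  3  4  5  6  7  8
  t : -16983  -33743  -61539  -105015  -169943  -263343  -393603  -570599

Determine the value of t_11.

-1505603

First differences: -16760  -27796  -43476  -64928  -93400  -130260  -176996
Second differences: -11036  -15680  -21452  -28472  -36860  -46736
Third differences: -4644  -5772  -7020  -8388  -9876
Fourth differences: -1128  -1248  -1368  -1488
Fifth differences: -120  -120  -120
The fifth differences are constant (-120).
-1488 − 120 = -1608;  -9876 − 1608 = -11484;  -46736 − 11484 = -58220;  -176996 − 58220 = -235216;  -570599 − 235216 = -805815
-1608 − 120 = -1728;  -11484 − 1728 = -13212;  -58220 − 13212 = -71432;  -235216 − 71432 = -306648;  -805815 − 306648 = -1112463
-1728 − 120 = -1848;  -13212 − 1848 = -15060;  -71432 − 15060 = -86492;  -306648 − 86492 = -393140;  -1112463 − 393140 = -1505603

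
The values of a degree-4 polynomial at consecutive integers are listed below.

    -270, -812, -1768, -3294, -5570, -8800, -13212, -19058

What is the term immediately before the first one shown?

-10

D1: -542  -956  -1526  -2276  -3230  -4412  -5846
D2: -414  -570  -750  -954  -1182  -1434
D3: -156  -180  -204  -228  -252
D4: -24  -24  -24  -24
The fourth differences are constant at -24.
Work back: -156 + 24 = -132;  -414 + 132 = -282;  -542 + 282 = -260;  -270 + 260 = -10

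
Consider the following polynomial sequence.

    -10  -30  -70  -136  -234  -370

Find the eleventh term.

-1830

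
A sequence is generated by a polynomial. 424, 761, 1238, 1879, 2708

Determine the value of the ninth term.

First differences: 337  477  641  829
Second differences: 140  164  188
Third differences: 24  24
Third differences constant at 24.
188 + 24 = 212;  829 + 212 = 1041;  2708 + 1041 = 3749
212 + 24 = 236;  1041 + 236 = 1277;  3749 + 1277 = 5026
236 + 24 = 260;  1277 + 260 = 1537;  5026 + 1537 = 6563
260 + 24 = 284;  1537 + 284 = 1821;  6563 + 1821 = 8384

8384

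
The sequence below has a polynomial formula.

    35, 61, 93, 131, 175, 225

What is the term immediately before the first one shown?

Δ: 26  32  38  44  50
Δ²: 6  6  6  6
The second differences are constant at 6.
Work back: 26 − 6 = 20;  35 − 20 = 15

15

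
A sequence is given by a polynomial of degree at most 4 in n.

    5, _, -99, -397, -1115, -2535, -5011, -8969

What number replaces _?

Using the last 6 terms:
Δ: -298, -718, -1420, -2476, -3958
Δ²: -420, -702, -1056, -1482
Δ³: -282, -354, -426
Δ⁴: -72, -72
Constant fourth difference = -72.
Extend backward: -282 + 72 = -210;  -420 + 210 = -210;  -298 + 210 = -88;  -99 + 88 = -11

-11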